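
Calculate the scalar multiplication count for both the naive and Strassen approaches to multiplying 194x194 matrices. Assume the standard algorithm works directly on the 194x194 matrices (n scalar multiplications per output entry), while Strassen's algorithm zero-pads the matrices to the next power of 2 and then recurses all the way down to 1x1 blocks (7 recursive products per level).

Matrix multiplication for 194x194 matrices:

Strassen's algorithm requires power-of-2 dimensions. Pad 194x194 to 256x256 (next power of 2).

Standard algorithm: 194^3 = 7301384 multiplications
Strassen's algorithm: 7^(log2(256)) = 7^8 = 5764801 multiplications
Savings: 7301384 - 5764801 = 1536583 multiplications

Standard: 7301384 multiplications (194^3). Strassen: 5764801 multiplications (7^8, after padding to 256x256). Strassen reduces 8 recursive multiplications to 7 at each level.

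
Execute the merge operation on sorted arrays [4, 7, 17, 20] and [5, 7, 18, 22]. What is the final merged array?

Merging process:

Compare 4 vs 5: take 4 from left. Merged: [4]
Compare 7 vs 5: take 5 from right. Merged: [4, 5]
Compare 7 vs 7: take 7 from left. Merged: [4, 5, 7]
Compare 17 vs 7: take 7 from right. Merged: [4, 5, 7, 7]
Compare 17 vs 18: take 17 from left. Merged: [4, 5, 7, 7, 17]
Compare 20 vs 18: take 18 from right. Merged: [4, 5, 7, 7, 17, 18]
Compare 20 vs 22: take 20 from left. Merged: [4, 5, 7, 7, 17, 18, 20]
Append remaining from right: [22]. Merged: [4, 5, 7, 7, 17, 18, 20, 22]

Final merged array: [4, 5, 7, 7, 17, 18, 20, 22]
Total comparisons: 7

The merged array is [4, 5, 7, 7, 17, 18, 20, 22], requiring 7 comparisons. The merge step runs in O(n) time where n is the total number of elements.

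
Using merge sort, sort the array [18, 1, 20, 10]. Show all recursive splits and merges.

Merge sort trace:

Split: [18, 1, 20, 10] -> [18, 1] and [20, 10]
  Split: [18, 1] -> [18] and [1]
  Merge: [18] + [1] -> [1, 18]
  Split: [20, 10] -> [20] and [10]
  Merge: [20] + [10] -> [10, 20]
Merge: [1, 18] + [10, 20] -> [1, 10, 18, 20]

Final sorted array: [1, 10, 18, 20]

The merge sort proceeds by recursively splitting the array and merging sorted halves.
After all merges, the sorted array is [1, 10, 18, 20].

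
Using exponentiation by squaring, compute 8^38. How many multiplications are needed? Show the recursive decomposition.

Computing 8^38 by squaring (build up from 8^1; each line after the first costs one multiplication):

8^1 = 8
8^2 = (8^1)^2 = 8^2 = 64
8^4 = (8^2)^2 = 64^2 = 4096
8^8 = (8^4)^2 = 4096^2 = 16777216
8^9 = 8 * 8^8 = 8 * 16777216 = 134217728
8^18 = (8^9)^2 = 134217728^2 = 18014398509481984
8^19 = 8 * 8^18 = 8 * 18014398509481984 = 144115188075855872
8^38 = (8^19)^2 = 144115188075855872^2 = 20769187434139310514121985316880384

Result: 20769187434139310514121985316880384
Multiplications needed: 7 (7 lines after 8^1)

8^38 = 20769187434139310514121985316880384. Using exponentiation by squaring, this requires 7 multiplications. The key idea: if the exponent is even, square the half-power; if odd, multiply by the base once.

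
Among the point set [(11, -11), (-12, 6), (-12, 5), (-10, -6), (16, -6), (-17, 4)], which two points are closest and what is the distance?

Computing all pairwise distances among 6 points:

d((11, -11), (-12, 6)) = 28.6007
d((11, -11), (-12, 5)) = 28.0179
d((11, -11), (-10, -6)) = 21.587
d((11, -11), (16, -6)) = 7.0711
d((11, -11), (-17, 4)) = 31.7648
d((-12, 6), (-12, 5)) = 1.0 <-- minimum
d((-12, 6), (-10, -6)) = 12.1655
d((-12, 6), (16, -6)) = 30.4631
d((-12, 6), (-17, 4)) = 5.3852
d((-12, 5), (-10, -6)) = 11.1803
d((-12, 5), (16, -6)) = 30.0832
d((-12, 5), (-17, 4)) = 5.099
d((-10, -6), (16, -6)) = 26.0
d((-10, -6), (-17, 4)) = 12.2066
d((16, -6), (-17, 4)) = 34.4819

Closest pair: (-12, 6) and (-12, 5) with distance 1.0

The closest pair is (-12, 6) and (-12, 5) with Euclidean distance 1.0. For 6 points, brute-force pairwise comparison is shown above. For large n, the divide-and-conquer algorithm (sort by x, recurse on halves, check the dividing strip) achieves O(n log n).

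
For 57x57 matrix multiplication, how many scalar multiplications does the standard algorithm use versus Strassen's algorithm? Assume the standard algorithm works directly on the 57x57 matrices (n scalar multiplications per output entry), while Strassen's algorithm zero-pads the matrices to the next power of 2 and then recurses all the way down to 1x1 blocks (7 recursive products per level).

Matrix multiplication for 57x57 matrices:

Strassen's algorithm requires power-of-2 dimensions. Pad 57x57 to 64x64 (next power of 2).

Standard algorithm: 57^3 = 185193 multiplications
Strassen's algorithm: 7^(log2(64)) = 7^6 = 117649 multiplications
Savings: 185193 - 117649 = 67544 multiplications

Standard: 185193 multiplications (57^3). Strassen: 117649 multiplications (7^6, after padding to 64x64). Strassen reduces 8 recursive multiplications to 7 at each level.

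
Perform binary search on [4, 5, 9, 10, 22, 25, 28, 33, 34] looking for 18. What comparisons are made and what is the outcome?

Binary search for 18 in [4, 5, 9, 10, 22, 25, 28, 33, 34]:

lo=0, hi=8, mid=4, arr[mid]=22 -> 22 > 18, search left half
lo=0, hi=3, mid=1, arr[mid]=5 -> 5 < 18, search right half
lo=2, hi=3, mid=2, arr[mid]=9 -> 9 < 18, search right half
lo=3, hi=3, mid=3, arr[mid]=10 -> 10 < 18, search right half
lo=4 > hi=3, target 18 not found

Binary search determines that 18 is not in the array after 4 comparisons. The search space was exhausted without finding the target.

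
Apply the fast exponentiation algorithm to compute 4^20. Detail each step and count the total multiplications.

Computing 4^20 by squaring (build up from 4^1; each line after the first costs one multiplication):

4^1 = 4
4^2 = (4^1)^2 = 4^2 = 16
4^4 = (4^2)^2 = 16^2 = 256
4^5 = 4 * 4^4 = 4 * 256 = 1024
4^10 = (4^5)^2 = 1024^2 = 1048576
4^20 = (4^10)^2 = 1048576^2 = 1099511627776

Result: 1099511627776
Multiplications needed: 5 (5 lines after 4^1)

4^20 = 1099511627776. Using exponentiation by squaring, this requires 5 multiplications. The key idea: if the exponent is even, square the half-power; if odd, multiply by the base once.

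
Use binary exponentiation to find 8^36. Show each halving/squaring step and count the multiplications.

Computing 8^36 by squaring (build up from 8^1; each line after the first costs one multiplication):

8^1 = 8
8^2 = (8^1)^2 = 8^2 = 64
8^4 = (8^2)^2 = 64^2 = 4096
8^8 = (8^4)^2 = 4096^2 = 16777216
8^9 = 8 * 8^8 = 8 * 16777216 = 134217728
8^18 = (8^9)^2 = 134217728^2 = 18014398509481984
8^36 = (8^18)^2 = 18014398509481984^2 = 324518553658426726783156020576256

Result: 324518553658426726783156020576256
Multiplications needed: 6 (6 lines after 8^1)

8^36 = 324518553658426726783156020576256. Using exponentiation by squaring, this requires 6 multiplications. The key idea: if the exponent is even, square the half-power; if odd, multiply by the base once.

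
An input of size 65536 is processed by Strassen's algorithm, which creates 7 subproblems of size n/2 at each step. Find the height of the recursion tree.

For divide and conquer with division factor 2:

Problem sizes at each level:
Level 0: 65536
Level 1: 32768
Level 2: 16384
Level 3: 8192
Level 4: 4096
Level 5: 2048
Level 6: 1024
Level 7: 512
Level 8: 256
Level 9: 128
Level 10: 64
Level 11: 32
Level 12: 16
Level 13: 8
Level 14: 4
Level 15: 2
Level 16: 1

The root is level 0 and the size-1 base case is level 16 (the tree spans levels 0 through 16, i.e. 17 levels counting the root), so the depth is the number of divisions: log_2(65536) = 16

The recursion tree depth is log_2(65536) = 16. At each level, the problem size is divided by 2, so it takes 16 divisions to reduce to a base case of size 1. The algorithm makes 7 recursive calls at each level.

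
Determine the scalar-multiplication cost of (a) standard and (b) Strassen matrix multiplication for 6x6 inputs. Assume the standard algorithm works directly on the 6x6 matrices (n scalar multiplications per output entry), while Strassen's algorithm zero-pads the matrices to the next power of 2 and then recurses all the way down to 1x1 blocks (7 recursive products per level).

Matrix multiplication for 6x6 matrices:

Strassen's algorithm requires power-of-2 dimensions. Pad 6x6 to 8x8 (next power of 2).

Standard algorithm: 6^3 = 216 multiplications
Strassen's algorithm: 7^(log2(8)) = 7^3 = 343 multiplications
Difference: 216 - 343 = -127 (Strassen uses MORE here due to padding overhead — for small or just-over-power-of-2 n, padding can outweigh the per-level savings)

Standard: 216 multiplications (6^3). Strassen: 343 multiplications (7^3, after padding to 8x8). Strassen reduces 8 recursive multiplications to 7 at each level.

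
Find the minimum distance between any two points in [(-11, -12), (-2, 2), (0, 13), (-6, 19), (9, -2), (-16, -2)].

Computing all pairwise distances among 6 points:

d((-11, -12), (-2, 2)) = 16.6433
d((-11, -12), (0, 13)) = 27.313
d((-11, -12), (-6, 19)) = 31.4006
d((-11, -12), (9, -2)) = 22.3607
d((-11, -12), (-16, -2)) = 11.1803
d((-2, 2), (0, 13)) = 11.1803
d((-2, 2), (-6, 19)) = 17.4642
d((-2, 2), (9, -2)) = 11.7047
d((-2, 2), (-16, -2)) = 14.5602
d((0, 13), (-6, 19)) = 8.4853 <-- minimum
d((0, 13), (9, -2)) = 17.4929
d((0, 13), (-16, -2)) = 21.9317
d((-6, 19), (9, -2)) = 25.807
d((-6, 19), (-16, -2)) = 23.2594
d((9, -2), (-16, -2)) = 25.0

Closest pair: (0, 13) and (-6, 19) with distance 8.4853

The closest pair is (0, 13) and (-6, 19) with Euclidean distance 8.4853. For 6 points, brute-force pairwise comparison is shown above. For large n, the divide-and-conquer algorithm (sort by x, recurse on halves, check the dividing strip) achieves O(n log n).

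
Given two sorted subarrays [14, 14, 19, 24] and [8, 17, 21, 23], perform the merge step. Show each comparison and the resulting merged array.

Merging process:

Compare 14 vs 8: take 8 from right. Merged: [8]
Compare 14 vs 17: take 14 from left. Merged: [8, 14]
Compare 14 vs 17: take 14 from left. Merged: [8, 14, 14]
Compare 19 vs 17: take 17 from right. Merged: [8, 14, 14, 17]
Compare 19 vs 21: take 19 from left. Merged: [8, 14, 14, 17, 19]
Compare 24 vs 21: take 21 from right. Merged: [8, 14, 14, 17, 19, 21]
Compare 24 vs 23: take 23 from right. Merged: [8, 14, 14, 17, 19, 21, 23]
Append remaining from left: [24]. Merged: [8, 14, 14, 17, 19, 21, 23, 24]

Final merged array: [8, 14, 14, 17, 19, 21, 23, 24]
Total comparisons: 7

The merged array is [8, 14, 14, 17, 19, 21, 23, 24], requiring 7 comparisons. The merge step runs in O(n) time where n is the total number of elements.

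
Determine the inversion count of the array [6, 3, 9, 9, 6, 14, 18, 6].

Finding inversions in [6, 3, 9, 9, 6, 14, 18, 6]:

(0, 1): arr[0]=6 > arr[1]=3
(2, 4): arr[2]=9 > arr[4]=6
(2, 7): arr[2]=9 > arr[7]=6
(3, 4): arr[3]=9 > arr[4]=6
(3, 7): arr[3]=9 > arr[7]=6
(5, 7): arr[5]=14 > arr[7]=6
(6, 7): arr[6]=18 > arr[7]=6

Total inversions: 7

The array has 7 inversion(s): (0,1), (2,4), (2,7), (3,4), (3,7), (5,7), (6,7). Each pair (i,j) satisfies i < j and arr[i] > arr[j].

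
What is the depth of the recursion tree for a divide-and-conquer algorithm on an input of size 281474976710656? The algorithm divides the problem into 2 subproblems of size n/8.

For divide and conquer with division factor 8:

Problem sizes at each level:
Level 0: 281474976710656
Level 1: 35184372088832
Level 2: 4398046511104
Level 3: 549755813888
Level 4: 68719476736
Level 5: 8589934592
Level 6: 1073741824
Level 7: 134217728
Level 8: 16777216
Level 9: 2097152
Level 10: 262144
Level 11: 32768
Level 12: 4096
Level 13: 512
Level 14: 64
Level 15: 8
Level 16: 1

The root is level 0 and the size-1 base case is level 16 (the tree spans levels 0 through 16, i.e. 17 levels counting the root), so the depth is the number of divisions: log_8(281474976710656) = 16

The recursion tree depth is log_8(281474976710656) = 16. At each level, the problem size is divided by 8, so it takes 16 divisions to reduce to a base case of size 1. The algorithm makes 2 recursive calls at each level.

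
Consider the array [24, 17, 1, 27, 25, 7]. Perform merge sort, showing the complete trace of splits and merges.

Merge sort trace:

Split: [24, 17, 1, 27, 25, 7] -> [24, 17, 1] and [27, 25, 7]
  Split: [24, 17, 1] -> [24] and [17, 1]
    Split: [17, 1] -> [17] and [1]
    Merge: [17] + [1] -> [1, 17]
  Merge: [24] + [1, 17] -> [1, 17, 24]
  Split: [27, 25, 7] -> [27] and [25, 7]
    Split: [25, 7] -> [25] and [7]
    Merge: [25] + [7] -> [7, 25]
  Merge: [27] + [7, 25] -> [7, 25, 27]
Merge: [1, 17, 24] + [7, 25, 27] -> [1, 7, 17, 24, 25, 27]

Final sorted array: [1, 7, 17, 24, 25, 27]

The merge sort proceeds by recursively splitting the array and merging sorted halves.
After all merges, the sorted array is [1, 7, 17, 24, 25, 27].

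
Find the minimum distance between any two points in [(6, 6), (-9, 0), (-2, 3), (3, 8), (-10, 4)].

Computing all pairwise distances among 5 points:

d((6, 6), (-9, 0)) = 16.1555
d((6, 6), (-2, 3)) = 8.544
d((6, 6), (3, 8)) = 3.6056 <-- minimum
d((6, 6), (-10, 4)) = 16.1245
d((-9, 0), (-2, 3)) = 7.6158
d((-9, 0), (3, 8)) = 14.4222
d((-9, 0), (-10, 4)) = 4.1231
d((-2, 3), (3, 8)) = 7.0711
d((-2, 3), (-10, 4)) = 8.0623
d((3, 8), (-10, 4)) = 13.6015

Closest pair: (6, 6) and (3, 8) with distance 3.6056

The closest pair is (6, 6) and (3, 8) with Euclidean distance 3.6056. For 5 points, brute-force pairwise comparison is shown above. For large n, the divide-and-conquer algorithm (sort by x, recurse on halves, check the dividing strip) achieves O(n log n).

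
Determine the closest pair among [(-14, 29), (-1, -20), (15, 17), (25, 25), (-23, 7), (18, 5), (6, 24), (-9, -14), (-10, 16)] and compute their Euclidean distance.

Computing all pairwise distances among 9 points:

d((-14, 29), (-1, -20)) = 50.6952
d((-14, 29), (15, 17)) = 31.3847
d((-14, 29), (25, 25)) = 39.2046
d((-14, 29), (-23, 7)) = 23.7697
d((-14, 29), (18, 5)) = 40.0
d((-14, 29), (6, 24)) = 20.6155
d((-14, 29), (-9, -14)) = 43.2897
d((-14, 29), (-10, 16)) = 13.6015
d((-1, -20), (15, 17)) = 40.3113
d((-1, -20), (25, 25)) = 51.9711
d((-1, -20), (-23, 7)) = 34.8281
d((-1, -20), (18, 5)) = 31.4006
d((-1, -20), (6, 24)) = 44.5533
d((-1, -20), (-9, -14)) = 10.0 <-- minimum
d((-1, -20), (-10, 16)) = 37.108
d((15, 17), (25, 25)) = 12.8062
d((15, 17), (-23, 7)) = 39.2938
d((15, 17), (18, 5)) = 12.3693
d((15, 17), (6, 24)) = 11.4018
d((15, 17), (-9, -14)) = 39.2046
d((15, 17), (-10, 16)) = 25.02
d((25, 25), (-23, 7)) = 51.264
d((25, 25), (18, 5)) = 21.1896
d((25, 25), (6, 24)) = 19.0263
d((25, 25), (-9, -14)) = 51.7397
d((25, 25), (-10, 16)) = 36.1386
d((-23, 7), (18, 5)) = 41.0488
d((-23, 7), (6, 24)) = 33.6155
d((-23, 7), (-9, -14)) = 25.2389
d((-23, 7), (-10, 16)) = 15.8114
d((18, 5), (6, 24)) = 22.4722
d((18, 5), (-9, -14)) = 33.0151
d((18, 5), (-10, 16)) = 30.0832
d((6, 24), (-9, -14)) = 40.8534
d((6, 24), (-10, 16)) = 17.8885
d((-9, -14), (-10, 16)) = 30.0167

Closest pair: (-1, -20) and (-9, -14) with distance 10.0

The closest pair is (-1, -20) and (-9, -14) with Euclidean distance 10.0. For 9 points, brute-force pairwise comparison is shown above. For large n, the divide-and-conquer algorithm (sort by x, recurse on halves, check the dividing strip) achieves O(n log n).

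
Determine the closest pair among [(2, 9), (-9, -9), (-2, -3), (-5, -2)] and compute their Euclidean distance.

Computing all pairwise distances among 4 points:

d((2, 9), (-9, -9)) = 21.095
d((2, 9), (-2, -3)) = 12.6491
d((2, 9), (-5, -2)) = 13.0384
d((-9, -9), (-2, -3)) = 9.2195
d((-9, -9), (-5, -2)) = 8.0623
d((-2, -3), (-5, -2)) = 3.1623 <-- minimum

Closest pair: (-2, -3) and (-5, -2) with distance 3.1623

The closest pair is (-2, -3) and (-5, -2) with Euclidean distance 3.1623. For 4 points, brute-force pairwise comparison is shown above. For large n, the divide-and-conquer algorithm (sort by x, recurse on halves, check the dividing strip) achieves O(n log n).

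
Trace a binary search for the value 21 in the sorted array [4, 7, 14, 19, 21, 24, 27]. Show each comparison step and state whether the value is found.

Binary search for 21 in [4, 7, 14, 19, 21, 24, 27]:

lo=0, hi=6, mid=3, arr[mid]=19 -> 19 < 21, search right half
lo=4, hi=6, mid=5, arr[mid]=24 -> 24 > 21, search left half
lo=4, hi=4, mid=4, arr[mid]=21 -> Found target at index 4!

Binary search finds 21 at index 4 after 3 comparisons. The search repeatedly halves the search space by comparing with the middle element.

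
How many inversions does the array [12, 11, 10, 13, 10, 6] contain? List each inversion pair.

Finding inversions in [12, 11, 10, 13, 10, 6]:

(0, 1): arr[0]=12 > arr[1]=11
(0, 2): arr[0]=12 > arr[2]=10
(0, 4): arr[0]=12 > arr[4]=10
(0, 5): arr[0]=12 > arr[5]=6
(1, 2): arr[1]=11 > arr[2]=10
(1, 4): arr[1]=11 > arr[4]=10
(1, 5): arr[1]=11 > arr[5]=6
(2, 5): arr[2]=10 > arr[5]=6
(3, 4): arr[3]=13 > arr[4]=10
(3, 5): arr[3]=13 > arr[5]=6
(4, 5): arr[4]=10 > arr[5]=6

Total inversions: 11

The array has 11 inversion(s): (0,1), (0,2), (0,4), (0,5), (1,2), (1,4), (1,5), (2,5), (3,4), (3,5), (4,5). Each pair (i,j) satisfies i < j and arr[i] > arr[j].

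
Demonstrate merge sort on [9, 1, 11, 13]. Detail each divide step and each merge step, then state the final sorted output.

Merge sort trace:

Split: [9, 1, 11, 13] -> [9, 1] and [11, 13]
  Split: [9, 1] -> [9] and [1]
  Merge: [9] + [1] -> [1, 9]
  Split: [11, 13] -> [11] and [13]
  Merge: [11] + [13] -> [11, 13]
Merge: [1, 9] + [11, 13] -> [1, 9, 11, 13]

Final sorted array: [1, 9, 11, 13]

The merge sort proceeds by recursively splitting the array and merging sorted halves.
After all merges, the sorted array is [1, 9, 11, 13].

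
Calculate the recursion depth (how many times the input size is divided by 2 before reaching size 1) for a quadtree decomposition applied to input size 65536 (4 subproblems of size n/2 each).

For divide and conquer with division factor 2:

Problem sizes at each level:
Level 0: 65536
Level 1: 32768
Level 2: 16384
Level 3: 8192
Level 4: 4096
Level 5: 2048
Level 6: 1024
Level 7: 512
Level 8: 256
Level 9: 128
Level 10: 64
Level 11: 32
Level 12: 16
Level 13: 8
Level 14: 4
Level 15: 2
Level 16: 1

The root is level 0 and the size-1 base case is level 16 (the tree spans levels 0 through 16, i.e. 17 levels counting the root), so the depth is the number of divisions: log_2(65536) = 16

The recursion tree depth is log_2(65536) = 16. At each level, the problem size is divided by 2, so it takes 16 divisions to reduce to a base case of size 1. The algorithm makes 4 recursive calls at each level.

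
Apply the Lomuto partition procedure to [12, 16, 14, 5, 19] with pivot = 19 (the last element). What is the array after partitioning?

Lomuto partition with pivot = 19:

Initial array: [12, 16, 14, 5, 19]

arr[0]=12 <= 19: swap with position 0, array becomes [12, 16, 14, 5, 19]
arr[1]=16 <= 19: swap with position 1, array becomes [12, 16, 14, 5, 19]
arr[2]=14 <= 19: swap with position 2, array becomes [12, 16, 14, 5, 19]
arr[3]=5 <= 19: swap with position 3, array becomes [12, 16, 14, 5, 19]

Place pivot at position 4: [12, 16, 14, 5, 19]
Pivot position: 4

After partitioning with pivot 19, the array becomes [12, 16, 14, 5, 19]. The pivot is placed at index 4. All elements to the left of the pivot are <= 19, and all elements to the right are > 19.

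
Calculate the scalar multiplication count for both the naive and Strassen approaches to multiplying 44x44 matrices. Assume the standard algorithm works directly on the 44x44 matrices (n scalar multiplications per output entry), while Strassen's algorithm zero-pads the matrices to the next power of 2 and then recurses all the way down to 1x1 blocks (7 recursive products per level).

Matrix multiplication for 44x44 matrices:

Strassen's algorithm requires power-of-2 dimensions. Pad 44x44 to 64x64 (next power of 2).

Standard algorithm: 44^3 = 85184 multiplications
Strassen's algorithm: 7^(log2(64)) = 7^6 = 117649 multiplications
Difference: 85184 - 117649 = -32465 (Strassen uses MORE here due to padding overhead — for small or just-over-power-of-2 n, padding can outweigh the per-level savings)

Standard: 85184 multiplications (44^3). Strassen: 117649 multiplications (7^6, after padding to 64x64). Strassen reduces 8 recursive multiplications to 7 at each level.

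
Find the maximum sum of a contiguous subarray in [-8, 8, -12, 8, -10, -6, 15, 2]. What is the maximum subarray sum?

Using Kadane's algorithm on [-8, 8, -12, 8, -10, -6, 15, 2]:

Scanning through the array:
Position 1 (value 8): max_ending_here = 8, max_so_far = 8
Position 2 (value -12): max_ending_here = -4, max_so_far = 8
Position 3 (value 8): max_ending_here = 8, max_so_far = 8
Position 4 (value -10): max_ending_here = -2, max_so_far = 8
Position 5 (value -6): max_ending_here = -6, max_so_far = 8
Position 6 (value 15): max_ending_here = 15, max_so_far = 15
Position 7 (value 2): max_ending_here = 17, max_so_far = 17

Maximum subarray: [15, 2]
Maximum sum: 17

The maximum subarray is [15, 2] with sum 17. This subarray runs from index 6 to index 7.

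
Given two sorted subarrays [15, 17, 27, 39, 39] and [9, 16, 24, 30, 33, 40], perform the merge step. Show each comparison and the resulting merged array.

Merging process:

Compare 15 vs 9: take 9 from right. Merged: [9]
Compare 15 vs 16: take 15 from left. Merged: [9, 15]
Compare 17 vs 16: take 16 from right. Merged: [9, 15, 16]
Compare 17 vs 24: take 17 from left. Merged: [9, 15, 16, 17]
Compare 27 vs 24: take 24 from right. Merged: [9, 15, 16, 17, 24]
Compare 27 vs 30: take 27 from left. Merged: [9, 15, 16, 17, 24, 27]
Compare 39 vs 30: take 30 from right. Merged: [9, 15, 16, 17, 24, 27, 30]
Compare 39 vs 33: take 33 from right. Merged: [9, 15, 16, 17, 24, 27, 30, 33]
Compare 39 vs 40: take 39 from left. Merged: [9, 15, 16, 17, 24, 27, 30, 33, 39]
Compare 39 vs 40: take 39 from left. Merged: [9, 15, 16, 17, 24, 27, 30, 33, 39, 39]
Append remaining from right: [40]. Merged: [9, 15, 16, 17, 24, 27, 30, 33, 39, 39, 40]

Final merged array: [9, 15, 16, 17, 24, 27, 30, 33, 39, 39, 40]
Total comparisons: 10

The merged array is [9, 15, 16, 17, 24, 27, 30, 33, 39, 39, 40], requiring 10 comparisons. The merge step runs in O(n) time where n is the total number of elements.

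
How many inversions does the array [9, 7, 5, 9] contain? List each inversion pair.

Finding inversions in [9, 7, 5, 9]:

(0, 1): arr[0]=9 > arr[1]=7
(0, 2): arr[0]=9 > arr[2]=5
(1, 2): arr[1]=7 > arr[2]=5

Total inversions: 3

The array has 3 inversion(s): (0,1), (0,2), (1,2). Each pair (i,j) satisfies i < j and arr[i] > arr[j].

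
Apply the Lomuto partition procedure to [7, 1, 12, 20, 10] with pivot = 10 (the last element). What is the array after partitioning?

Lomuto partition with pivot = 10:

Initial array: [7, 1, 12, 20, 10]

arr[0]=7 <= 10: swap with position 0, array becomes [7, 1, 12, 20, 10]
arr[1]=1 <= 10: swap with position 1, array becomes [7, 1, 12, 20, 10]
arr[2]=12 > 10: no swap
arr[3]=20 > 10: no swap

Place pivot at position 2: [7, 1, 10, 20, 12]
Pivot position: 2

After partitioning with pivot 10, the array becomes [7, 1, 10, 20, 12]. The pivot is placed at index 2. All elements to the left of the pivot are <= 10, and all elements to the right are > 10.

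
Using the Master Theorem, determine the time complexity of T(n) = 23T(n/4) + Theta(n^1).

Master Theorem for T(n) = 23T(n/4) + O(n^1):

a = 23, b = 4, c = 1
log_b(a) = log_4(23) = 2.2618

Case 1: c = 1 < log_4(23) = 2.2618
T(n) = O(n^(log_4 23))

For T(n) = 23T(n/4) + O(n^1): log_4(23) = 2.2618. This is Case 1 of the Master Theorem (c < log_b(a), work dominated by leaves), giving O(n^(log_4 23)).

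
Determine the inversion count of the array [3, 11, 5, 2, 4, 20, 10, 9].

Finding inversions in [3, 11, 5, 2, 4, 20, 10, 9]:

(0, 3): arr[0]=3 > arr[3]=2
(1, 2): arr[1]=11 > arr[2]=5
(1, 3): arr[1]=11 > arr[3]=2
(1, 4): arr[1]=11 > arr[4]=4
(1, 6): arr[1]=11 > arr[6]=10
(1, 7): arr[1]=11 > arr[7]=9
(2, 3): arr[2]=5 > arr[3]=2
(2, 4): arr[2]=5 > arr[4]=4
(5, 6): arr[5]=20 > arr[6]=10
(5, 7): arr[5]=20 > arr[7]=9
(6, 7): arr[6]=10 > arr[7]=9

Total inversions: 11

The array has 11 inversion(s): (0,3), (1,2), (1,3), (1,4), (1,6), (1,7), (2,3), (2,4), (5,6), (5,7), (6,7). Each pair (i,j) satisfies i < j and arr[i] > arr[j].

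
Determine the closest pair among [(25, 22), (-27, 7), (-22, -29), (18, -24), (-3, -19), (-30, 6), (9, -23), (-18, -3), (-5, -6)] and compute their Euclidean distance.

Computing all pairwise distances among 9 points:

d((25, 22), (-27, 7)) = 54.1202
d((25, 22), (-22, -29)) = 69.3542
d((25, 22), (18, -24)) = 46.5296
d((25, 22), (-3, -19)) = 49.6488
d((25, 22), (-30, 6)) = 57.28
d((25, 22), (9, -23)) = 47.7598
d((25, 22), (-18, -3)) = 49.7393
d((25, 22), (-5, -6)) = 41.0366
d((-27, 7), (-22, -29)) = 36.3456
d((-27, 7), (18, -24)) = 54.6443
d((-27, 7), (-3, -19)) = 35.3836
d((-27, 7), (-30, 6)) = 3.1623 <-- minimum
d((-27, 7), (9, -23)) = 46.8615
d((-27, 7), (-18, -3)) = 13.4536
d((-27, 7), (-5, -6)) = 25.5539
d((-22, -29), (18, -24)) = 40.3113
d((-22, -29), (-3, -19)) = 21.4709
d((-22, -29), (-30, 6)) = 35.9026
d((-22, -29), (9, -23)) = 31.5753
d((-22, -29), (-18, -3)) = 26.3059
d((-22, -29), (-5, -6)) = 28.6007
d((18, -24), (-3, -19)) = 21.587
d((18, -24), (-30, 6)) = 56.6039
d((18, -24), (9, -23)) = 9.0554
d((18, -24), (-18, -3)) = 41.6773
d((18, -24), (-5, -6)) = 29.2062
d((-3, -19), (-30, 6)) = 36.7967
d((-3, -19), (9, -23)) = 12.6491
d((-3, -19), (-18, -3)) = 21.9317
d((-3, -19), (-5, -6)) = 13.1529
d((-30, 6), (9, -23)) = 48.6004
d((-30, 6), (-18, -3)) = 15.0
d((-30, 6), (-5, -6)) = 27.7308
d((9, -23), (-18, -3)) = 33.6006
d((9, -23), (-5, -6)) = 22.0227
d((-18, -3), (-5, -6)) = 13.3417

Closest pair: (-27, 7) and (-30, 6) with distance 3.1623

The closest pair is (-27, 7) and (-30, 6) with Euclidean distance 3.1623. For 9 points, brute-force pairwise comparison is shown above. For large n, the divide-and-conquer algorithm (sort by x, recurse on halves, check the dividing strip) achieves O(n log n).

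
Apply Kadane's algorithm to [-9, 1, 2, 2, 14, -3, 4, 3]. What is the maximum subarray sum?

Using Kadane's algorithm on [-9, 1, 2, 2, 14, -3, 4, 3]:

Scanning through the array:
Position 1 (value 1): max_ending_here = 1, max_so_far = 1
Position 2 (value 2): max_ending_here = 3, max_so_far = 3
Position 3 (value 2): max_ending_here = 5, max_so_far = 5
Position 4 (value 14): max_ending_here = 19, max_so_far = 19
Position 5 (value -3): max_ending_here = 16, max_so_far = 19
Position 6 (value 4): max_ending_here = 20, max_so_far = 20
Position 7 (value 3): max_ending_here = 23, max_so_far = 23

Maximum subarray: [1, 2, 2, 14, -3, 4, 3]
Maximum sum: 23

The maximum subarray is [1, 2, 2, 14, -3, 4, 3] with sum 23. This subarray runs from index 1 to index 7.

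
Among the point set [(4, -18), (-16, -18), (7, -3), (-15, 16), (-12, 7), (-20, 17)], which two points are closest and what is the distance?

Computing all pairwise distances among 6 points:

d((4, -18), (-16, -18)) = 20.0
d((4, -18), (7, -3)) = 15.2971
d((4, -18), (-15, 16)) = 38.9487
d((4, -18), (-12, 7)) = 29.6816
d((4, -18), (-20, 17)) = 42.4382
d((-16, -18), (7, -3)) = 27.4591
d((-16, -18), (-15, 16)) = 34.0147
d((-16, -18), (-12, 7)) = 25.318
d((-16, -18), (-20, 17)) = 35.2278
d((7, -3), (-15, 16)) = 29.0689
d((7, -3), (-12, 7)) = 21.4709
d((7, -3), (-20, 17)) = 33.6006
d((-15, 16), (-12, 7)) = 9.4868
d((-15, 16), (-20, 17)) = 5.099 <-- minimum
d((-12, 7), (-20, 17)) = 12.8062

Closest pair: (-15, 16) and (-20, 17) with distance 5.099

The closest pair is (-15, 16) and (-20, 17) with Euclidean distance 5.099. For 6 points, brute-force pairwise comparison is shown above. For large n, the divide-and-conquer algorithm (sort by x, recurse on halves, check the dividing strip) achieves O(n log n).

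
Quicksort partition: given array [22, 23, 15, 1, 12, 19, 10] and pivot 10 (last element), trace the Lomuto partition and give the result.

Lomuto partition with pivot = 10:

Initial array: [22, 23, 15, 1, 12, 19, 10]

arr[0]=22 > 10: no swap
arr[1]=23 > 10: no swap
arr[2]=15 > 10: no swap
arr[3]=1 <= 10: swap with position 0, array becomes [1, 23, 15, 22, 12, 19, 10]
arr[4]=12 > 10: no swap
arr[5]=19 > 10: no swap

Place pivot at position 1: [1, 10, 15, 22, 12, 19, 23]
Pivot position: 1

After partitioning with pivot 10, the array becomes [1, 10, 15, 22, 12, 19, 23]. The pivot is placed at index 1. All elements to the left of the pivot are <= 10, and all elements to the right are > 10.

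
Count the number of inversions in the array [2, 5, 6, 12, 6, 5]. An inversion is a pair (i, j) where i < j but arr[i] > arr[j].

Finding inversions in [2, 5, 6, 12, 6, 5]:

(2, 5): arr[2]=6 > arr[5]=5
(3, 4): arr[3]=12 > arr[4]=6
(3, 5): arr[3]=12 > arr[5]=5
(4, 5): arr[4]=6 > arr[5]=5

Total inversions: 4

The array has 4 inversion(s): (2,5), (3,4), (3,5), (4,5). Each pair (i,j) satisfies i < j and arr[i] > arr[j].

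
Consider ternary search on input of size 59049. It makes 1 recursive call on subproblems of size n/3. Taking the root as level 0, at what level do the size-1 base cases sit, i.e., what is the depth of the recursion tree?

For divide and conquer with division factor 3:

Problem sizes at each level:
Level 0: 59049
Level 1: 19683
Level 2: 6561
Level 3: 2187
Level 4: 729
Level 5: 243
Level 6: 81
Level 7: 27
Level 8: 9
Level 9: 3
Level 10: 1

The root is level 0 and the size-1 base case is level 10 (the tree spans levels 0 through 10, i.e. 11 levels counting the root), so the depth is the number of divisions: log_3(59049) = 10

The recursion tree depth is log_3(59049) = 10. At each level, the problem size is divided by 3, so it takes 10 divisions to reduce to a base case of size 1. The algorithm makes 1 recursive call at each level.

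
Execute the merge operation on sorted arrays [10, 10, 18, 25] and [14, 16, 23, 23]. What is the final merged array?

Merging process:

Compare 10 vs 14: take 10 from left. Merged: [10]
Compare 10 vs 14: take 10 from left. Merged: [10, 10]
Compare 18 vs 14: take 14 from right. Merged: [10, 10, 14]
Compare 18 vs 16: take 16 from right. Merged: [10, 10, 14, 16]
Compare 18 vs 23: take 18 from left. Merged: [10, 10, 14, 16, 18]
Compare 25 vs 23: take 23 from right. Merged: [10, 10, 14, 16, 18, 23]
Compare 25 vs 23: take 23 from right. Merged: [10, 10, 14, 16, 18, 23, 23]
Append remaining from left: [25]. Merged: [10, 10, 14, 16, 18, 23, 23, 25]

Final merged array: [10, 10, 14, 16, 18, 23, 23, 25]
Total comparisons: 7

The merged array is [10, 10, 14, 16, 18, 23, 23, 25], requiring 7 comparisons. The merge step runs in O(n) time where n is the total number of elements.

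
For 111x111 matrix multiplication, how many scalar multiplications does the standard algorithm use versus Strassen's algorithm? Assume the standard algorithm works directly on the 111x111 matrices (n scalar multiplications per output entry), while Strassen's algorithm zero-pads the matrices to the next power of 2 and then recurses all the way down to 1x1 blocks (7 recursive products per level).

Matrix multiplication for 111x111 matrices:

Strassen's algorithm requires power-of-2 dimensions. Pad 111x111 to 128x128 (next power of 2).

Standard algorithm: 111^3 = 1367631 multiplications
Strassen's algorithm: 7^(log2(128)) = 7^7 = 823543 multiplications
Savings: 1367631 - 823543 = 544088 multiplications

Standard: 1367631 multiplications (111^3). Strassen: 823543 multiplications (7^7, after padding to 128x128). Strassen reduces 8 recursive multiplications to 7 at each level.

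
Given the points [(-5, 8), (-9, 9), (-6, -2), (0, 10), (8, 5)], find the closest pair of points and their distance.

Computing all pairwise distances among 5 points:

d((-5, 8), (-9, 9)) = 4.1231 <-- minimum
d((-5, 8), (-6, -2)) = 10.0499
d((-5, 8), (0, 10)) = 5.3852
d((-5, 8), (8, 5)) = 13.3417
d((-9, 9), (-6, -2)) = 11.4018
d((-9, 9), (0, 10)) = 9.0554
d((-9, 9), (8, 5)) = 17.4642
d((-6, -2), (0, 10)) = 13.4164
d((-6, -2), (8, 5)) = 15.6525
d((0, 10), (8, 5)) = 9.434

Closest pair: (-5, 8) and (-9, 9) with distance 4.1231

The closest pair is (-5, 8) and (-9, 9) with Euclidean distance 4.1231. For 5 points, brute-force pairwise comparison is shown above. For large n, the divide-and-conquer algorithm (sort by x, recurse on halves, check the dividing strip) achieves O(n log n).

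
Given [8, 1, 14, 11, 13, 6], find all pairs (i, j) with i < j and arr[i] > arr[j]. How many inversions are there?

Finding inversions in [8, 1, 14, 11, 13, 6]:

(0, 1): arr[0]=8 > arr[1]=1
(0, 5): arr[0]=8 > arr[5]=6
(2, 3): arr[2]=14 > arr[3]=11
(2, 4): arr[2]=14 > arr[4]=13
(2, 5): arr[2]=14 > arr[5]=6
(3, 5): arr[3]=11 > arr[5]=6
(4, 5): arr[4]=13 > arr[5]=6

Total inversions: 7

The array has 7 inversion(s): (0,1), (0,5), (2,3), (2,4), (2,5), (3,5), (4,5). Each pair (i,j) satisfies i < j and arr[i] > arr[j].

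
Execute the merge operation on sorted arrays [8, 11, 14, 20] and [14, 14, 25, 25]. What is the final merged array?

Merging process:

Compare 8 vs 14: take 8 from left. Merged: [8]
Compare 11 vs 14: take 11 from left. Merged: [8, 11]
Compare 14 vs 14: take 14 from left. Merged: [8, 11, 14]
Compare 20 vs 14: take 14 from right. Merged: [8, 11, 14, 14]
Compare 20 vs 14: take 14 from right. Merged: [8, 11, 14, 14, 14]
Compare 20 vs 25: take 20 from left. Merged: [8, 11, 14, 14, 14, 20]
Append remaining from right: [25, 25]. Merged: [8, 11, 14, 14, 14, 20, 25, 25]

Final merged array: [8, 11, 14, 14, 14, 20, 25, 25]
Total comparisons: 6

The merged array is [8, 11, 14, 14, 14, 20, 25, 25], requiring 6 comparisons. The merge step runs in O(n) time where n is the total number of elements.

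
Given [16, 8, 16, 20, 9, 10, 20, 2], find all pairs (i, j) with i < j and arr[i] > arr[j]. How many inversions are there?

Finding inversions in [16, 8, 16, 20, 9, 10, 20, 2]:

(0, 1): arr[0]=16 > arr[1]=8
(0, 4): arr[0]=16 > arr[4]=9
(0, 5): arr[0]=16 > arr[5]=10
(0, 7): arr[0]=16 > arr[7]=2
(1, 7): arr[1]=8 > arr[7]=2
(2, 4): arr[2]=16 > arr[4]=9
(2, 5): arr[2]=16 > arr[5]=10
(2, 7): arr[2]=16 > arr[7]=2
(3, 4): arr[3]=20 > arr[4]=9
(3, 5): arr[3]=20 > arr[5]=10
(3, 7): arr[3]=20 > arr[7]=2
(4, 7): arr[4]=9 > arr[7]=2
(5, 7): arr[5]=10 > arr[7]=2
(6, 7): arr[6]=20 > arr[7]=2

Total inversions: 14

The array has 14 inversion(s): (0,1), (0,4), (0,5), (0,7), (1,7), (2,4), (2,5), (2,7), (3,4), (3,5), (3,7), (4,7), (5,7), (6,7). Each pair (i,j) satisfies i < j and arr[i] > arr[j].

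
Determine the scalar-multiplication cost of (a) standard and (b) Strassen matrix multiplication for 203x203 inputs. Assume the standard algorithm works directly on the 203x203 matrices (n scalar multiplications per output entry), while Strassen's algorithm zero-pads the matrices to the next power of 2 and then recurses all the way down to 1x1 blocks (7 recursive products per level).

Matrix multiplication for 203x203 matrices:

Strassen's algorithm requires power-of-2 dimensions. Pad 203x203 to 256x256 (next power of 2).

Standard algorithm: 203^3 = 8365427 multiplications
Strassen's algorithm: 7^(log2(256)) = 7^8 = 5764801 multiplications
Savings: 8365427 - 5764801 = 2600626 multiplications

Standard: 8365427 multiplications (203^3). Strassen: 5764801 multiplications (7^8, after padding to 256x256). Strassen reduces 8 recursive multiplications to 7 at each level.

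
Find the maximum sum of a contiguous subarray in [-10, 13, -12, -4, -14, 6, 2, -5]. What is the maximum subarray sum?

Using Kadane's algorithm on [-10, 13, -12, -4, -14, 6, 2, -5]:

Scanning through the array:
Position 1 (value 13): max_ending_here = 13, max_so_far = 13
Position 2 (value -12): max_ending_here = 1, max_so_far = 13
Position 3 (value -4): max_ending_here = -3, max_so_far = 13
Position 4 (value -14): max_ending_here = -14, max_so_far = 13
Position 5 (value 6): max_ending_here = 6, max_so_far = 13
Position 6 (value 2): max_ending_here = 8, max_so_far = 13
Position 7 (value -5): max_ending_here = 3, max_so_far = 13

Maximum subarray: [13]
Maximum sum: 13

The maximum subarray is [13] with sum 13. This subarray runs from index 1 to index 1.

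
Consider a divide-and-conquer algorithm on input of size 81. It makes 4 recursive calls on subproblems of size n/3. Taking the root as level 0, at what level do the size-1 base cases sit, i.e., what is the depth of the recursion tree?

For divide and conquer with division factor 3:

Problem sizes at each level:
Level 0: 81
Level 1: 27
Level 2: 9
Level 3: 3
Level 4: 1

The root is level 0 and the size-1 base case is level 4 (the tree spans levels 0 through 4, i.e. 5 levels counting the root), so the depth is the number of divisions: log_3(81) = 4

The recursion tree depth is log_3(81) = 4. At each level, the problem size is divided by 3, so it takes 4 divisions to reduce to a base case of size 1. The algorithm makes 4 recursive calls at each level.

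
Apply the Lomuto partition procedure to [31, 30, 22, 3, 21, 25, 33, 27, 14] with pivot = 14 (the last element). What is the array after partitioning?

Lomuto partition with pivot = 14:

Initial array: [31, 30, 22, 3, 21, 25, 33, 27, 14]

arr[0]=31 > 14: no swap
arr[1]=30 > 14: no swap
arr[2]=22 > 14: no swap
arr[3]=3 <= 14: swap with position 0, array becomes [3, 30, 22, 31, 21, 25, 33, 27, 14]
arr[4]=21 > 14: no swap
arr[5]=25 > 14: no swap
arr[6]=33 > 14: no swap
arr[7]=27 > 14: no swap

Place pivot at position 1: [3, 14, 22, 31, 21, 25, 33, 27, 30]
Pivot position: 1

After partitioning with pivot 14, the array becomes [3, 14, 22, 31, 21, 25, 33, 27, 30]. The pivot is placed at index 1. All elements to the left of the pivot are <= 14, and all elements to the right are > 14.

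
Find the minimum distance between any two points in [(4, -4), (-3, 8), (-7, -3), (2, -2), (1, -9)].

Computing all pairwise distances among 5 points:

d((4, -4), (-3, 8)) = 13.8924
d((4, -4), (-7, -3)) = 11.0454
d((4, -4), (2, -2)) = 2.8284 <-- minimum
d((4, -4), (1, -9)) = 5.831
d((-3, 8), (-7, -3)) = 11.7047
d((-3, 8), (2, -2)) = 11.1803
d((-3, 8), (1, -9)) = 17.4642
d((-7, -3), (2, -2)) = 9.0554
d((-7, -3), (1, -9)) = 10.0
d((2, -2), (1, -9)) = 7.0711

Closest pair: (4, -4) and (2, -2) with distance 2.8284

The closest pair is (4, -4) and (2, -2) with Euclidean distance 2.8284. For 5 points, brute-force pairwise comparison is shown above. For large n, the divide-and-conquer algorithm (sort by x, recurse on halves, check the dividing strip) achieves O(n log n).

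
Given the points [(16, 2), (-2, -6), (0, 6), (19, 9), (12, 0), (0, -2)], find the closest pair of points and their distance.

Computing all pairwise distances among 6 points:

d((16, 2), (-2, -6)) = 19.6977
d((16, 2), (0, 6)) = 16.4924
d((16, 2), (19, 9)) = 7.6158
d((16, 2), (12, 0)) = 4.4721 <-- minimum
d((16, 2), (0, -2)) = 16.4924
d((-2, -6), (0, 6)) = 12.1655
d((-2, -6), (19, 9)) = 25.807
d((-2, -6), (12, 0)) = 15.2315
d((-2, -6), (0, -2)) = 4.4721 <-- minimum
d((0, 6), (19, 9)) = 19.2354
d((0, 6), (12, 0)) = 13.4164
d((0, 6), (0, -2)) = 8.0
d((19, 9), (12, 0)) = 11.4018
d((19, 9), (0, -2)) = 21.9545
d((12, 0), (0, -2)) = 12.1655

Minimum distance: 4.4721 (tie among 2 pairs: (16, 2) and (12, 0); (-2, -6) and (0, -2))

The minimum Euclidean distance is 4.4721. There is a tie: 2 pairs achieve this minimum — (16, 2) and (12, 0); (-2, -6) and (0, -2). Any of these is a valid closest pair. For 6 points, brute-force pairwise comparison is shown above. For large n, the divide-and-conquer algorithm (sort by x, recurse on halves, check the dividing strip) achieves O(n log n).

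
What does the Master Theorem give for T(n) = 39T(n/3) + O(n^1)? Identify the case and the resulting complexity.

Master Theorem for T(n) = 39T(n/3) + O(n^1):

a = 39, b = 3, c = 1
log_b(a) = log_3(39) = 3.3347

Case 1: c = 1 < log_3(39) = 3.3347
T(n) = O(n^(log_3 39))

For T(n) = 39T(n/3) + O(n^1): log_3(39) = 3.3347. This is Case 1 of the Master Theorem (c < log_b(a), work dominated by leaves), giving O(n^(log_3 39)).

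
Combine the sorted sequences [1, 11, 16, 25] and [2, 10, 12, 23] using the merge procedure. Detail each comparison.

Merging process:

Compare 1 vs 2: take 1 from left. Merged: [1]
Compare 11 vs 2: take 2 from right. Merged: [1, 2]
Compare 11 vs 10: take 10 from right. Merged: [1, 2, 10]
Compare 11 vs 12: take 11 from left. Merged: [1, 2, 10, 11]
Compare 16 vs 12: take 12 from right. Merged: [1, 2, 10, 11, 12]
Compare 16 vs 23: take 16 from left. Merged: [1, 2, 10, 11, 12, 16]
Compare 25 vs 23: take 23 from right. Merged: [1, 2, 10, 11, 12, 16, 23]
Append remaining from left: [25]. Merged: [1, 2, 10, 11, 12, 16, 23, 25]

Final merged array: [1, 2, 10, 11, 12, 16, 23, 25]
Total comparisons: 7

The merged array is [1, 2, 10, 11, 12, 16, 23, 25], requiring 7 comparisons. The merge step runs in O(n) time where n is the total number of elements.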